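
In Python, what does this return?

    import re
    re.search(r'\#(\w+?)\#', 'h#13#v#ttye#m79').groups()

The match spans [1:5] → '#13#'.
Captured: group 1 = '13'.

('13',)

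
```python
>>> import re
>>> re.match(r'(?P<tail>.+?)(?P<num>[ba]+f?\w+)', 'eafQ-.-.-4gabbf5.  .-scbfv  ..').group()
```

`re.match` only tries the pattern at the start of the string.
The match spans [0:4] → 'eafQ'.

'eafQ'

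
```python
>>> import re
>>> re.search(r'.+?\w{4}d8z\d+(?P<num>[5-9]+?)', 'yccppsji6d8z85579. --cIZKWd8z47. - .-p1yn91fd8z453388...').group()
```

This matches one or more of any character (lazy); then exactly 4 of a word character, then the literal 'd8z'; then one or more of a digit; then one or more of a character in [5-9] (lazy) (captured as 'num').
A non-greedy quantifier consumes as few characters as it can — just enough that the remainder of the pattern still matches from where it stops; whatever follows it matches normally.
`search` walks the string left to right and returns the first match it finds.
The match spans [0:17] → 'yccppsji6d8z85579'.
Captured: group 1 = '9'.

'yccppsji6d8z85579'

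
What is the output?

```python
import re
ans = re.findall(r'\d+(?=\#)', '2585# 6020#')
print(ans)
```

['2585', '6020']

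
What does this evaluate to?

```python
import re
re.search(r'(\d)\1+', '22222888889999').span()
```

A backreference is literal: `\1` must see the identical characters the first group matched.
`re.search` tries every starting position until one works.
The match spans [0:5] → '22222'.
Captured: group 1 = '2'.

(0, 5)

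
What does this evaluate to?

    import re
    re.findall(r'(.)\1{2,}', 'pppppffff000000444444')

`\1` is not a pattern — it's the concrete string captured by group 1, re-applied verbatim.
One capturing group, so `findall` returns just the captured substring from each match — 4 in all.

['p', 'f', '0', '4']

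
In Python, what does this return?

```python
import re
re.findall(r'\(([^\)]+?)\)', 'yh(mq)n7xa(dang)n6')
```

Scanning left to right: at [2:6] match '(mq)', group 1 = 'mq'; at [10:16] match '(dang)', group 1 = 'dang'.
One capturing group, so `findall` returns just the captured substring from each match — 2 in all.

['mq', 'dang']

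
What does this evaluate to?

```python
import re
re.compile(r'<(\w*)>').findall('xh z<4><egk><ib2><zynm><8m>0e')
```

['4', 'egk', 'ib2', 'zynm', '8m']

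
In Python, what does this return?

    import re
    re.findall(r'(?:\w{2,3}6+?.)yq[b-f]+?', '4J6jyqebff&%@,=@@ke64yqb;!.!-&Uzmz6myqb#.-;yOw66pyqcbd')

The pattern matches 2 to 3 of a word character, then one or more of a literal '6' (lazy), then any character (non-capturing group); then the literal 'yq', then one or more of a character in [b-f] (lazy).
Scanning left to right: at [0:7] → '4J6jyqe'; at [17:24] → 'ke64yqb'; at [31:39] → 'zmz6myqb'; at [43:52] → 'yOw66pyqc'.
With no groups in the pattern, `findall` gives back each whole match — 4 here.

['4J6jyqe', 'ke64yqb', 'zmz6myqb', 'yOw66pyqc']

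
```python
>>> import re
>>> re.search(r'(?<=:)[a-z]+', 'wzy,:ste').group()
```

'ste'

The `(?=…)`/`(?<=…)` assertion just peeks at neighbouring text; it doesn't advance the match position.
The match spans [5:8] → 'ste'.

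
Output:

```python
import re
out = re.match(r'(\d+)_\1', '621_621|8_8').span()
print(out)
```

`\1` has to match the exact text group 1 already captured.
`re.match` only tries the pattern at the start of the string.
The match spans [0:7] → '621_621'.
Captured: group 1 = '621'.

(0, 7)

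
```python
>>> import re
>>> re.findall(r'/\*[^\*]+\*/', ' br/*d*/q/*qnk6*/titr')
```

['/*d*/', '/*qnk6*/']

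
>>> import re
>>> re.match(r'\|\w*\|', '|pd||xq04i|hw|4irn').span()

With `match`, the pattern is implicitly anchored at the beginning.
The match spans [0:4] → '|pd|'.

(0, 4)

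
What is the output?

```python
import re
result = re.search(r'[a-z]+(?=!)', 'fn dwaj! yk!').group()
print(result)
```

Because the assertion is zero-width, the text it checks is not consumed and won't appear in the result.
Unlike `match`, `search` isn't anchored — it looks for the pattern anywhere in the string.
The match spans [3:7] → 'dwaj'.

dwaj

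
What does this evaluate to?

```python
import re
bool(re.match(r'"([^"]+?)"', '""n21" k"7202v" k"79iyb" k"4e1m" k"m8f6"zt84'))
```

`match` is anchored at position 0; if the pattern doesn't fit there, it returns None.
Here position 0 doesn't satisfy it, so the call returns None, and `bool(None)` is False.

False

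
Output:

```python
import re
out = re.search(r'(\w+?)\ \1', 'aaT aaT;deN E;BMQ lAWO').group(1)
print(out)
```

`\1` is not a pattern — it's the concrete string captured by group 1, re-applied verbatim.
Unlike `match`, `search` isn't anchored — it looks for the pattern anywhere in the string.
The match spans [0:7] → 'aaT aaT'.
Captured: group 1 = 'aaT'.

aaT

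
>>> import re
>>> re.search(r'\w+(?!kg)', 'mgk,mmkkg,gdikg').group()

The negative lookaround is zero-width — it rules out positions where the adjacent text would match, without consuming anything.
Unlike `match`, `search` isn't anchored — it looks for the pattern anywhere in the string.
The match spans [0:3] → 'mgk'.

'mgk'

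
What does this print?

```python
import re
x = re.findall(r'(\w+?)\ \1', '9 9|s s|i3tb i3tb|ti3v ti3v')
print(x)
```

`\1` has to match the exact text group 1 already captured.
With a single group, `findall` returns only what that group captured — 4 items.

['9', 's', 'i3tb', 'ti3v']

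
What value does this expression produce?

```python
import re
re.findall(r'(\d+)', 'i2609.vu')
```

Pattern: one or more of a digit (captured).
Matches: at [1:5] match '2609', group 1 = '2609'.
`findall` collects group 1 from the one match (1 total).

['2609']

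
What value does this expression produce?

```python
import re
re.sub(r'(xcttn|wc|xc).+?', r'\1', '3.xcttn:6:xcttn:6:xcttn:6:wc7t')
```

Branches in `(...|...)` are attempted left-to-right; the first branch that allows the whole pattern to succeed is taken.
The replacement refers to a captured group, so each match is rewritten using its own captured text.

'3.xcttn6:xcttn6:xcttn6:wct'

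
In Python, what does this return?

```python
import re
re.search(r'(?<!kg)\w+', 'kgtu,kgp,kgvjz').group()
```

'kgtu'

Because the assertion is negative and zero-width, positions next to the forbidden text are skipped.
`re.search` tries every starting position until one works.
The match spans [0:4] → 'kgtu'.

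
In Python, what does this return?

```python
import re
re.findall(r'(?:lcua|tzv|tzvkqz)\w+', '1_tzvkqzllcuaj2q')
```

['tzvkqzllcuaj2q']

`findall` yields the raw match text (1 of them) because the pattern has no groups.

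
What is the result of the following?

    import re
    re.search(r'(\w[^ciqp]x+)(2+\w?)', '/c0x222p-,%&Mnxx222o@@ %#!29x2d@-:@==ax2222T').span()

(1, 8)

The pattern matches a word character, then any character except [ciqp], then one or more of the literal 'x' (captured); then one or more of the literal '2', then optionally a word character (captured).
Unlike `match`, `search` isn't anchored — it looks for the pattern anywhere in the string.
The match spans [1:8] → 'c0x222p'.
Captured: group 1 = 'c0x', group 2 = '222p'.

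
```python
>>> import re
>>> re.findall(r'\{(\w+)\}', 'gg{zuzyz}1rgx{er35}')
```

['zuzyz', 'er35']

One capturing group, so `findall` returns just the captured substring from each match — 2 in all.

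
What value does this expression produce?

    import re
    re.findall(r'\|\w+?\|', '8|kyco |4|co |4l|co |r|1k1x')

Since nothing is captured, `findall` lists the 3 matched substrings directly.

['|4|', '|4l|', '|r|']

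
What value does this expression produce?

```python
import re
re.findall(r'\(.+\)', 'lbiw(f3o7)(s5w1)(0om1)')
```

Scanning left to right: at [4:22] → '(f3o7)(s5w1)(0om1)'.
Since nothing is captured, `findall` lists the 1 matched substring directly.

['(f3o7)(s5w1)(0om1)']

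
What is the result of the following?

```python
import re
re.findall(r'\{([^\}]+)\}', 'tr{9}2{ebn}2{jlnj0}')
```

Matches: at [2:5] match '{9}', group 1 = '9'; at [6:11] match '{ebn}', group 1 = 'ebn'; at [12:19] match '{jlnj0}', group 1 = 'jlnj0'.
Because there's exactly one group, `findall` drops the full match and keeps group 1 from each hit.

['9', 'ebn', 'jlnj0']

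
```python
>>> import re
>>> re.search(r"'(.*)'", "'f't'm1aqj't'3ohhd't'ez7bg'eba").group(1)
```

`re.search` tries every starting position until one works.
The match spans [0:27] → "'f't'm1aqj't'3ohhd't'ez7bg'".
Captured: group 1 = "f't'm1aqj't'3ohhd't'ez7bg".

"f't'm1aqj't'3ohhd't'ez7bg"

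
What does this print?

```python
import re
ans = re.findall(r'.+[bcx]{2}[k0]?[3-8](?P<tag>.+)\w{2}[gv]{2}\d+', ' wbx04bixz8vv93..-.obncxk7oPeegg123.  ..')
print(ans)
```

['oP']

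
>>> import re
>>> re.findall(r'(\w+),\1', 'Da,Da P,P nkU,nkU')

['Da', 'P', 'nkU']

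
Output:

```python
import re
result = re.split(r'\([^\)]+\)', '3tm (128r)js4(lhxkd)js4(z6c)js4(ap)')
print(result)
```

The string is cut at each match, leaving 5 pieces.

['3tm ', 'js4', 'js4', 'js4', '']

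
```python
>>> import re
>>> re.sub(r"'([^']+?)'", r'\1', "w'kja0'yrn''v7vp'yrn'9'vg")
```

"wkja0yrn'v7vpyrn9vg"

Matches: at [1:7] → "'kja0'"; at [11:17] → "'v7vp'"; at [20:23] → "'9'".
`\1` in the replacement pulls in group 1's text for each match.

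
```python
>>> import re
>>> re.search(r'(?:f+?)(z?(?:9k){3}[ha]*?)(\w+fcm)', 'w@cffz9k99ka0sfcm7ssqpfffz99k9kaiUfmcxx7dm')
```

None

The pattern matches one or more of a literal 'f' (lazy) (non-capturing group); then optionally the literal 'z', then the literal '9k' repeated 3 times, then zero or more of one of [ha] (lazy) (captured); then one or more of a word character, then the literal 'fcm' (captured).
`re.search` scans for the first position where the pattern succeeds.
Here nothing in the string fits, so the call returns None.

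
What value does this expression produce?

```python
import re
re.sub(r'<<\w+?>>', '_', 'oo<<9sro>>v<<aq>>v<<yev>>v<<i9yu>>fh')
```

'oo_v_v_v_fh'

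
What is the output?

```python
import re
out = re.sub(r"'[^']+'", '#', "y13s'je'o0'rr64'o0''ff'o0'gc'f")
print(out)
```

y13s#o0#o0'#o0#f

`sub` substitutes '#' at each match site.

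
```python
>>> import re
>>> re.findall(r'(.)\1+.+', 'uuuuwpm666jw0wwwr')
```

['u']

`\1` is not a pattern — it's the concrete string captured by group 1, re-applied verbatim.
Walking the string: at [0:17] match 'uuuuwpm666jw0wwwr', group 1 = 'u'.
One capturing group, so `findall` returns just the captured substring from the one match — 1 in all.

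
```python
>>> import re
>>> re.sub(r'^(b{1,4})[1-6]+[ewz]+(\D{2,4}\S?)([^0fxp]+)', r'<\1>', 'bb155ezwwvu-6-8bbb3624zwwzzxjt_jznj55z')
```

'<bb>xjt_jznj55z'

Pattern: anchored at the start of the string; then 1 to 4 of a literal 'b' (captured); then one or more of a character in [1-6], then one or more of one of [ewz]; then 2 to 4 of a non-digit, then optionally a non-whitespace character (captured); then one or more of any character except [0fxp] (captured).
`\1` in the replacement pulls in group 1's text for each match.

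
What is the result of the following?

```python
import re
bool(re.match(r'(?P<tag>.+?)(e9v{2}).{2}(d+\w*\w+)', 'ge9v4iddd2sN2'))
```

False

Pattern: one or more of any character (lazy) (captured as 'tag'); then the literal 'e9', then exactly 2 of the literal 'v' (captured); then exactly 2 of any character; then one or more of the literal 'd', then zero or more of a word character, then one or more of a word character (captured).
With `match`, the pattern is implicitly anchored at the beginning.
Here position 0 doesn't satisfy it, so the call returns None, and `bool(None)` is False.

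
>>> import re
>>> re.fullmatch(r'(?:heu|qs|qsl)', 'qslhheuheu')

None

`re.fullmatch` is like wrapping the pattern in `^…$` (in single-line mode).
Here there's no way to consume every character, so the call returns None.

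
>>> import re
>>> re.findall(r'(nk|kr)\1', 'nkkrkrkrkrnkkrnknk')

The backreference `\1` re-matches whatever the first group consumed, character for character.
Matches: at [2:6] match 'krkr', group 1 = 'kr'; at [6:10] match 'krkr', group 1 = 'kr'; at [14:18] match 'nknk', group 1 = 'nk'.
Because there's exactly one group, `findall` drops the full match and keeps group 1 from each hit.

['kr', 'kr', 'nk']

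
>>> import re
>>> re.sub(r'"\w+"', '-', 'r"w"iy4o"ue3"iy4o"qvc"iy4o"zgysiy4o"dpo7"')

'r-iy4o-iy4o-iy4o-dpo7"'

`sub` substitutes '-' at each match site.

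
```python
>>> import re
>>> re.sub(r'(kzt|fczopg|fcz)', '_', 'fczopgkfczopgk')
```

Branches in `(...|...)` are attempted left-to-right; the first branch that allows the whole pattern to succeed is taken.
Matches: at [0:6] → 'fczopg'; at [7:13] → 'fczopg'.
Every occurrence is swapped for '_'.

'_k_k'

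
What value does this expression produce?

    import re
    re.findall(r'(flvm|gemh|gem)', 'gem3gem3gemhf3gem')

['gem', 'gem', 'gemh', 'gem']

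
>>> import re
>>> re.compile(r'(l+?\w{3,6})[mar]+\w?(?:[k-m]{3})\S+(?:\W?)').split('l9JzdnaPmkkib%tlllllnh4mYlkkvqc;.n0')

Pattern: one or more of the literal 'l' (lazy), then 3 to 6 of a word character (captured); then one or more of one of [mar], then optionally a word character; then exactly 3 of a character in [k-m] (non-capturing group); then one or more of a non-whitespace character; then optionally a non-word character (non-capturing group).
Matches to split on: at [0:35] → 'l9JzdnaPmkkib%tlllllnh4mYlkkvqc;.n0'.
The group in the pattern means `split` returns the separators' captures alongside the pieces.

['', 'l9Jzdn', '']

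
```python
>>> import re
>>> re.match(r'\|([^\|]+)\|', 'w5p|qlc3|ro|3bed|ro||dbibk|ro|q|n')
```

None

`re.match` only tries the pattern at the start of the string.
Here the string doesn't start with a match, so the call returns None.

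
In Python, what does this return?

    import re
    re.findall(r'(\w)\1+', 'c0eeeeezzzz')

['e', 'z']

After group 1 captures some text, `\1` only succeeds where that same text appears again.
`findall` collects group 1 from each match (2 total).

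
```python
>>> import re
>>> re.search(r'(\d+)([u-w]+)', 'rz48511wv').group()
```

'48511wv'

Pattern: one or more of a digit (captured); then one or more of a character in [u-w] (captured).
Unlike `match`, `search` isn't anchored — it looks for the pattern anywhere in the string.
The match spans [2:9] → '48511wv'.
Captured: group 1 = '48511', group 2 = 'wv'.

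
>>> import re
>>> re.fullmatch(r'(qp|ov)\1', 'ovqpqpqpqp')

`fullmatch` succeeds only if the pattern covers the string from start to end.
Here the string isn't matched end-to-end, so the call returns None.

None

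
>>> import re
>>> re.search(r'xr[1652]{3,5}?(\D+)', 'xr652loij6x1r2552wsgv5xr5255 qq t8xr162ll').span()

The match spans [0:9] → 'xr652loij'.

(0, 9)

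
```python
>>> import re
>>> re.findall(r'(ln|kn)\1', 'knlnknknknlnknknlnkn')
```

['kn', 'kn']

A backreference is literal: `\1` must see the identical characters the first group matched.
Walking the string: at [4:8] match 'knkn', group 1 = 'kn'; at [12:16] match 'knkn', group 1 = 'kn'.
`findall` collects group 1 from each match (2 total).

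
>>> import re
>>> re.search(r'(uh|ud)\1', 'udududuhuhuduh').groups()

The backreference `\1` re-matches whatever the first group consumed, character for character.
Unlike `match`, `search` isn't anchored — it looks for the pattern anywhere in the string.
The match spans [0:4] → 'udud'.
Captured: group 1 = 'ud'.

('ud',)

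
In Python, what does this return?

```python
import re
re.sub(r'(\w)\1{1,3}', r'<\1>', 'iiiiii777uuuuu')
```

`\1` is not a pattern — it's the concrete string captured by group 1, re-applied verbatim.
Each match is replaced using the text its own group 1 captured.

'<i><i><7><u>u'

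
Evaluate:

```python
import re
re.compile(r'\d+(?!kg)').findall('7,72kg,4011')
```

A negative assertion filters positions out without eating any characters.
Walking the string: at [0:1] → '7'; at [2:3] → '7'; at [7:11] → '4011'.
Since nothing is captured, `findall` lists the 3 matched substrings directly.

['7', '7', '4011']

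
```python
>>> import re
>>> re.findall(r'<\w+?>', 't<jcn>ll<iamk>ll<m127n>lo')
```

No capturing groups, so `findall` returns the 3 full match strings.

['<jcn>', '<iamk>', '<m127n>']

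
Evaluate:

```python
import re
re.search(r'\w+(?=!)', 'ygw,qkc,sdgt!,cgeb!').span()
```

The positive lookaround only admits positions where the adjacent text matches; those characters stay outside the span.
The match spans [8:12] → 'sdgt'.

(8, 12)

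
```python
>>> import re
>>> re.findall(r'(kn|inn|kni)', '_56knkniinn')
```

['kn', 'kn', 'inn']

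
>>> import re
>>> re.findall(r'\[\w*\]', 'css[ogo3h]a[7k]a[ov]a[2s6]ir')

Walking the string: at [3:10] → '[ogo3h]'; at [11:15] → '[7k]'; at [16:20] → '[ov]'; at [21:26] → '[2s6]'.
Since nothing is captured, `findall` lists the 4 matched substrings directly.

['[ogo3h]', '[7k]', '[ov]', '[2s6]']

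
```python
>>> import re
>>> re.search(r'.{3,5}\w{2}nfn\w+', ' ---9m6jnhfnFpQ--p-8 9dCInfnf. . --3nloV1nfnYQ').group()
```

The pattern matches 3 to 5 of any character, then exactly 2 of a word character; then the literal 'nfn', then one or more of a word character.
`re.search` tries every starting position until one works.
The match spans [18:29] → '-8 9dCInfnf'.

'-8 9dCInfnf'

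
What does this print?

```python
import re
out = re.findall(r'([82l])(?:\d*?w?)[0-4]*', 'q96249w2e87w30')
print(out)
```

['2', '2', '8']

The pattern matches one of [82l] (captured); then zero or more of a digit (lazy), then optionally the literal 'w' (non-capturing group); then zero or more of a character in [0-4].
Scanning left to right: at [3:5] match '24', group 1 = '2'; at [7:8] match '2', group 1 = '2'; at [9:10] match '8', group 1 = '8'.
`findall` collects group 1 from each match (3 total).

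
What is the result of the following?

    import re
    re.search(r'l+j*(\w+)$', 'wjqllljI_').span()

The pattern matches one or more of the literal 'l', then zero or more of a literal 'j'; then one or more of a word character (captured); then anchored at the end.
The match spans [3:9] → 'llljI_'.

(3, 9)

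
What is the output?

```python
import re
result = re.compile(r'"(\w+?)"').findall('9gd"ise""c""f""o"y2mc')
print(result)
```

Matches: at [3:8] match '"ise"', group 1 = 'ise'; at [8:11] match '"c"', group 1 = 'c'; at [11:14] match '"f"', group 1 = 'f'; at [14:17] match '"o"', group 1 = 'o'.
Because there's exactly one group, `findall` drops the full match and keeps group 1 from each hit.

['ise', 'c', 'f', 'o']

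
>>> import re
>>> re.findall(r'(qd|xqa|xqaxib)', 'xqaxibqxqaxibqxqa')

Alternation isn't longest-match — the leftmost alternative that fits at this position is chosen.
One capturing group, so `findall` returns just the captured substring from each match — 3 in all.

['xqa', 'xqa', 'xqa']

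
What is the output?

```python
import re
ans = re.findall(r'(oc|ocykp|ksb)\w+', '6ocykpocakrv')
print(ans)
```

['oc']

`|` is ordered: at each position the engine commits to the first alternative that works.
Walking the string: at [1:12] match 'ocykpocakrv', group 1 = 'oc'.
`findall` collects group 1 from the one match (1 total).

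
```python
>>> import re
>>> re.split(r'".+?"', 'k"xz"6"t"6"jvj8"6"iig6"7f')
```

Because the quantifier is non-greedy, it stops expanding at the earliest point where the rest of the pattern can succeed.
Matches to split on: at [1:5] → '"xz"'; at [6:9] → '"t"'; at [10:16] → '"jvj8"'; at [17:23] → '"iig6"'.
`split` removes every match and returns the 5 fragments in between.

['k', '6', '6', '6', '7f']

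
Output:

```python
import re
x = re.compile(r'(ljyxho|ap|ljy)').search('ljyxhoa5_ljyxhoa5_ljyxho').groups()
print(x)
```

The match spans [0:6] → 'ljyxho'.
Captured: group 1 = 'ljyxho'.

('ljyxho',)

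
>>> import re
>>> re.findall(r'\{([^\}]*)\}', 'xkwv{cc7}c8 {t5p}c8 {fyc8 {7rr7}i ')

['cc7', 't5p', 'fyc8 {7rr7']

Walking the string: at [4:9] match '{cc7}', group 1 = 'cc7'; at [12:17] match '{t5p}', group 1 = 't5p'; at [20:32] match '{fyc8 {7rr7}', group 1 = 'fyc8 {7rr7'.
Because there's exactly one group, `findall` drops the full match and keeps group 1 from each hit.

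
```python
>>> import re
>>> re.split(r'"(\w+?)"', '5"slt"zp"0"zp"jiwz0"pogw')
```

Because the pattern has a capturing group, `split` also inserts each captured text between the pieces.

['5', 'slt', 'zp', '0', 'zp', 'jiwz0', 'pogw']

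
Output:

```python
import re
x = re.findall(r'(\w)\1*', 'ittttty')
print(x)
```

A backreference is literal: `\1` must see the identical characters the first group matched.
Matches: at [0:1] match 'i', group 1 = 'i'; at [1:6] match 'ttttt', group 1 = 't'; at [6:7] match 'y', group 1 = 'y'.
`findall` collects group 1 from each match (3 total).

['i', 't', 'y']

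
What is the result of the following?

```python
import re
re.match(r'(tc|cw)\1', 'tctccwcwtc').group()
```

'tctc'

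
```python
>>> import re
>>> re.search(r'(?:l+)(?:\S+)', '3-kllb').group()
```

The pattern matches one or more of a literal 'l' (non-capturing group); then one or more of a non-whitespace character (non-capturing group).
`re.search` scans for the first position where the pattern succeeds.
The match spans [3:6] → 'llb'.

'llb'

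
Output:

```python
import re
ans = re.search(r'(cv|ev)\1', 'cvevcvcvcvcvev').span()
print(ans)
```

`\1` is not a pattern — it's the concrete string captured by group 1, re-applied verbatim.
`re.search` scans for the first position where the pattern succeeds.
The match spans [4:8] → 'cvcv'.
Captured: group 1 = 'cv'.

(4, 8)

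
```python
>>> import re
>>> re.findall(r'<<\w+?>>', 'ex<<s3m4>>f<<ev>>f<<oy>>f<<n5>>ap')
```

Walking the string: at [2:10] → '<<s3m4>>'; at [11:17] → '<<ev>>'; at [18:24] → '<<oy>>'; at [25:31] → '<<n5>>'.
No capturing groups, so `findall` returns the 4 full match strings.

['<<s3m4>>', '<<ev>>', '<<oy>>', '<<n5>>']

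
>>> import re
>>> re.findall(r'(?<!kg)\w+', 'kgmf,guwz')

['kgmf', 'guwz']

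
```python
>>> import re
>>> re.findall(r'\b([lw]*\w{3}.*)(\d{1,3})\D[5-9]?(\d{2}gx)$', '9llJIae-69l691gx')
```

Pattern: a word boundary (`\b`, zero-width); then zero or more of one of [lw], then exactly 3 of a word character, then zero or more of any character (captured); then 1 to 3 of a digit (captured); then a non-digit, then optionally a character in [5-9]; then exactly 2 of a digit, then the literal 'gx' (captured); then anchored at the end.
Matches: at [0:16] match '9llJIae-69l691gx', groups = ('9llJIae-6', '9', '91gx').
With 3 capturing groups, `findall` returns a 3-tuple per match.

[('9llJIae-6', '9', '91gx')]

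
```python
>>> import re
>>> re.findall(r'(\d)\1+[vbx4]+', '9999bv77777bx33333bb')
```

['9', '7', '3']

`\1` has to match the exact text group 1 already captured.
Scanning left to right: at [0:6] match '9999bv', group 1 = '9'; at [6:13] match '77777bx', group 1 = '7'; at [13:20] match '33333bb', group 1 = '3'.
Because there's exactly one group, `findall` drops the full match and keeps group 1 from each hit.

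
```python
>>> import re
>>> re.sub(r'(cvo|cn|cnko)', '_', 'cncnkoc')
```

'__koc'

Branches in `(...|...)` are attempted left-to-right; the first branch that allows the whole pattern to succeed is taken.
Every occurrence is swapped for '_'.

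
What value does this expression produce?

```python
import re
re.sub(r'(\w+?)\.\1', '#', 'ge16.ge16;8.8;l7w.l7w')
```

'#;#;#'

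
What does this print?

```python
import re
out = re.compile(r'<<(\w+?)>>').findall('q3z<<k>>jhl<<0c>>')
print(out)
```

['k', '0c']

Scanning left to right: at [3:8] match '<<k>>', group 1 = 'k'; at [11:17] match '<<0c>>', group 1 = '0c'.
One capturing group, so `findall` returns just the captured substring from each match — 2 in all.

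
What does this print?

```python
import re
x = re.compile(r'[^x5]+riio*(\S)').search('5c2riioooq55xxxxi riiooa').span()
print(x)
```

This matches one or more of any character except [x5], then the literal 'rii', then zero or more of the literal 'o'; then a non-whitespace character (captured).
`re.search` scans for the first position where the pattern succeeds.
The match spans [1:10] → 'c2riioooq'.
Captured: group 1 = 'q'.

(1, 10)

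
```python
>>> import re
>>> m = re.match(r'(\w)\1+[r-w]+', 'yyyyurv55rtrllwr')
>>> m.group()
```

The backreference `\1` re-matches whatever the first group consumed, character for character.
`re.match` won't scan ahead — the pattern has to work from the very first character.
The match spans [0:7] → 'yyyyurv'.
Captured: group 1 = 'y'.

'yyyyurv'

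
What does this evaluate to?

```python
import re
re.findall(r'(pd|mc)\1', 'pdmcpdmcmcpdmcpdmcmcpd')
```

The backreference `\1` re-matches whatever the first group consumed, character for character.
One capturing group, so `findall` returns just the captured substring from each match — 2 in all.

['mc', 'mc']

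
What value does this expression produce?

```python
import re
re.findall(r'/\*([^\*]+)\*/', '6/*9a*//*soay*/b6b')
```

['9a', 'soay']

Walking the string: at [1:7] match '/*9a*/', group 1 = '9a'; at [7:15] match '/*soay*/', group 1 = 'soay'.
With a single group, `findall` returns only what that group captured — 2 items.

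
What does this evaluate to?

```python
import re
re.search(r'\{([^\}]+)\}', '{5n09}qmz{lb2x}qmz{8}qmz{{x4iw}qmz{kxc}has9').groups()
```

('5n09',)

The match spans [0:6] → '{5n09}'.
Captured: group 1 = '5n09'.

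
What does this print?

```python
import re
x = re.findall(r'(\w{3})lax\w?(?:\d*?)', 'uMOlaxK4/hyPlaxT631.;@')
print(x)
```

['uMO', 'hyP']

Pattern: exactly 3 of a word character (captured); then the literal 'lax', then optionally a word character; then zero or more of a digit (lazy) (non-capturing group).
Walking the string: at [0:7] match 'uMOlaxK', group 1 = 'uMO'; at [9:16] match 'hyPlaxT', group 1 = 'hyP'.
`findall` collects group 1 from each match (2 total).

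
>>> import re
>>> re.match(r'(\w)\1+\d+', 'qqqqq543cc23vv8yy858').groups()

('q',)

The match spans [0:8] → 'qqqqq543'.
Captured: group 1 = 'q'.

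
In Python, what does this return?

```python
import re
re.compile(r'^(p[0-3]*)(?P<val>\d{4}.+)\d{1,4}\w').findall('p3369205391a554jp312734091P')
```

[('p33', '69205391a554jp31273409')]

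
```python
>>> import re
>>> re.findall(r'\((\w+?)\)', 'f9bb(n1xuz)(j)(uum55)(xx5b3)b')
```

['n1xuz', 'j', 'uum55', 'xx5b3']

Because there's exactly one group, `findall` drops the full match and keeps group 1 from each hit.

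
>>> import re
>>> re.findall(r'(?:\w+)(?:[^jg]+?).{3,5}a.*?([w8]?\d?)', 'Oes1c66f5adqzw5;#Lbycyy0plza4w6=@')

This matches one or more of a word character (non-capturing group); then one or more of any character except [jg] (lazy) (non-capturing group); then 3 to 5 of any character, then a literal 'a', then zero or more of any character (lazy); then optionally one of [w8], then optionally a digit (captured).
A `+?`/`*?`/`{m,n}?` starts at its minimum and grows only as far as needed for what follows to match.
Matches: at [0:29] match 'Oes1c66f5adqzw5;#Lbycyy0plza4', group 1 = '4'.
One capturing group, so `findall` returns just the captured substring from the one match — 1 in all.

['4']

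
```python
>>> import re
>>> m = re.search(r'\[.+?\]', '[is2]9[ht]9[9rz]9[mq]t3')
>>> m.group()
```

'[is2]'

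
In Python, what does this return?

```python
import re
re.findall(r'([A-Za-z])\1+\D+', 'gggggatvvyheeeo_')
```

['g']

A backreference is literal: `\1` must see the identical characters the first group matched.
`findall` collects group 1 from the one match (1 total).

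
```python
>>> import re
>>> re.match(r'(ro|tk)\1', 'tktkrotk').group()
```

`match` is anchored at position 0; if the pattern doesn't fit there, it returns None.
The match spans [0:4] → 'tktk'.

'tktk'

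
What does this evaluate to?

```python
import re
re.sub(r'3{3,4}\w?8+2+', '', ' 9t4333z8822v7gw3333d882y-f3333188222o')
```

' 9t4v7gwy-fo'

Pattern: 3 to 4 of a literal '3', then optionally a word character; then one or more of the literal '8', then one or more of the literal '2'.
Each match is replaced by ''.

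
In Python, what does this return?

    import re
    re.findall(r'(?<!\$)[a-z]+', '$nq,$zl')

A negative assertion filters positions out without eating any characters.
With no groups in the pattern, `findall` gives back each whole match — 2 here.

['q', 'l']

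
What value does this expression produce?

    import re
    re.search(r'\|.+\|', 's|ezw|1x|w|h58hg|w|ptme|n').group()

'|ezw|1x|w|h58hg|w|ptme|'

`search` walks the string left to right and returns the first match it finds.
The match spans [1:24] → '|ezw|1x|w|h58hg|w|ptme|'.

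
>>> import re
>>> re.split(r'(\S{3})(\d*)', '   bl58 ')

['   ', 'bl5', '8', ' ']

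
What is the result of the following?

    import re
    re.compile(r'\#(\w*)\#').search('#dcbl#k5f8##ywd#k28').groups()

('dcbl',)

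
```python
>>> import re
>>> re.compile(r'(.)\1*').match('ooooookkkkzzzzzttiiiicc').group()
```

A backreference is literal: `\1` must see the identical characters the first group matched.
`match` is anchored at position 0; if the pattern doesn't fit there, it returns None.
The match spans [0:6] → 'oooooo'.
Captured: group 1 = 'o'.

'oooooo'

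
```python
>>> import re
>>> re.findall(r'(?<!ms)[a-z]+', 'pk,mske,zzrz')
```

['pk', 'mske', 'zzrz']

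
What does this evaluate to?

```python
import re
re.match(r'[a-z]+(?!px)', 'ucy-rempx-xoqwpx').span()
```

Because the assertion is negative and zero-width, positions next to the forbidden text are skipped.
`re.match` only tries the pattern at the start of the string.
The match spans [0:3] → 'ucy'.

(0, 3)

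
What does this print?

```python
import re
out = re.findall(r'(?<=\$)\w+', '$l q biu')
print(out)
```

['l']

Lookahead/lookbehind check context without consuming it, so the matched span excludes the asserted characters.
Scanning left to right: at [1:2] → 'l'.
`findall` yields the raw match text (1 of them) because the pattern has no groups.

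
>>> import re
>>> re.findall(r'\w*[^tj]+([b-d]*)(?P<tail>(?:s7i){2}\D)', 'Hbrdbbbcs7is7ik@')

Pattern: zero or more of a word character, then one or more of any character except [tj]; then zero or more of a character in [b-d] (captured); then the literal 's7i' repeated 2 times, then a non-digit (captured as 'tail').
Matches: at [0:15] match 'Hbrdbbbcs7is7ik', groups = ('', 's7is7ik').
Multiple groups make `findall` return tuples — one 2-tuple for the one match.

[('', 's7is7ik')]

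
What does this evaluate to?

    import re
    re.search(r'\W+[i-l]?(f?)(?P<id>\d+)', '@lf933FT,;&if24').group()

'@lf933'

The pattern matches one or more of a non-word character, then optionally a character in [i-l]; then optionally a literal 'f' (captured); then one or more of a digit (captured as 'id').
`re.search` scans for the first position where the pattern succeeds.
The match spans [0:6] → '@lf933'.
Captured: group 1 = 'f', group 2 = '933'.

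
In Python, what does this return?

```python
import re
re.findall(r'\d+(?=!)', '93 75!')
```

['75']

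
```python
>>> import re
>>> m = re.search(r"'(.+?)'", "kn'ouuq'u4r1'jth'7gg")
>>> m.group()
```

The match spans [2:8] → "'ouuq'".

"'ouuq'"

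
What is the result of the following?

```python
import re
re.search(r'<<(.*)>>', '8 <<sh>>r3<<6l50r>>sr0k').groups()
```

`search` walks the string left to right and returns the first match it finds.
The match spans [2:19] → '<<sh>>r3<<6l50r>>'.
Captured: group 1 = 'sh>>r3<<6l50r'.

('sh>>r3<<6l50r',)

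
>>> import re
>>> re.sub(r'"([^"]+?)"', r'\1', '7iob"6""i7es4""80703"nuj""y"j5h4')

Each match is replaced using the text its own group 1 captured.

'7iob6i7es480703nuj"yj5h4'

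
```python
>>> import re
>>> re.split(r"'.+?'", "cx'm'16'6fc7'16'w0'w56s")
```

['cx', '16', '16', 'w56s']

With the lazy modifier that quantifier settles for the fewest repetitions that let the rest of the pattern succeed (the atoms after it are unaffected and can still be greedy).
Matches to split on: at [2:5] → "'m'"; at [7:13] → "'6fc7'"; at [15:19] → "'w0'".
Each match becomes a cut point; 4 segments remain.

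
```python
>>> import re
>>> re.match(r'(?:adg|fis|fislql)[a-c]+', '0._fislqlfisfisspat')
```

None

`match` is anchored at position 0; if the pattern doesn't fit there, it returns None.
Here the pattern fails at index 0, so the call returns None.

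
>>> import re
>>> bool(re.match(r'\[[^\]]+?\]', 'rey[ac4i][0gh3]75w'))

False

`match` is anchored at position 0; if the pattern doesn't fit there, it returns None.
Here the string doesn't start with a match, so the call returns None, and `bool(None)` is False.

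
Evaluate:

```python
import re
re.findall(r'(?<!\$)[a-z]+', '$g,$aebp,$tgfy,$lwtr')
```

['ebp', 'gfy', 'wtr']

Because the assertion is negative and zero-width, positions next to the forbidden text are skipped.
Scanning left to right: at [5:8] → 'ebp'; at [11:14] → 'gfy'; at [17:20] → 'wtr'.
No capturing groups, so `findall` returns the 3 full match strings.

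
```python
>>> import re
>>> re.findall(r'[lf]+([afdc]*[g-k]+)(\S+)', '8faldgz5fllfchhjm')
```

[('dg', 'z5fllfchhjm')]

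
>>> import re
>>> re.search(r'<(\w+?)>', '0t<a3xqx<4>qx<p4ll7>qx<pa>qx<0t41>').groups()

`search` walks the string left to right and returns the first match it finds.
The match spans [8:11] → '<4>'.
Captured: group 1 = '4'.

('4',)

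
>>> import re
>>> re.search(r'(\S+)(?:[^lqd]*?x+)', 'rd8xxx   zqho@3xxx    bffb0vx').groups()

Pattern: one or more of a non-whitespace character (captured); then zero or more of any character except [lqd] (lazy), then one or more of the literal 'x' (non-capturing group).
`re.search` scans for the first position where the pattern succeeds.
The match spans [0:6] → 'rd8xxx'.
Captured: group 1 = 'rd8xx'.

('rd8xx',)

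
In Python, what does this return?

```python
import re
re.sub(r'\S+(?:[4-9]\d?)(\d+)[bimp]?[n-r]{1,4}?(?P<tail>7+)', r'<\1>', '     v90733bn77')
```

'     <3>'

Pattern: one or more of a non-whitespace character; then a character in [4-9], then optionally a digit (non-capturing group); then one or more of a digit (captured); then optionally one of [bimp], then 1 to 4 of a character in [n-r] (lazy); then one or more of a literal '7' (captured as 'tail').
Matches: at [5:15] → 'v90733bn77'.
Each match is replaced using the text its own group 1 captured.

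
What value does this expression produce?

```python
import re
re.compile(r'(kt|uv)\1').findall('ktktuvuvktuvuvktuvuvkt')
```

`\1` has to match the exact text group 1 already captured.
Walking the string: at [0:4] match 'ktkt', group 1 = 'kt'; at [4:8] match 'uvuv', group 1 = 'uv'; at [10:14] match 'uvuv', group 1 = 'uv'; at [16:20] match 'uvuv', group 1 = 'uv'.
Because there's exactly one group, `findall` drops the full match and keeps group 1 from each hit.

['kt', 'uv', 'uv', 'uv']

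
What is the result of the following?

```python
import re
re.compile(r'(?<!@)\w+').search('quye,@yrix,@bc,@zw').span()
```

(0, 4)

The negative lookaround is zero-width — it rules out positions where the adjacent text would match, without consuming anything.
Unlike `match`, `search` isn't anchored — it looks for the pattern anywhere in the string.
The match spans [0:4] → 'quye'.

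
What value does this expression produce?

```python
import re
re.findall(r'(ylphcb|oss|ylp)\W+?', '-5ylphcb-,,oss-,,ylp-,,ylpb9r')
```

Matches: at [2:9] match 'ylphcb-', group 1 = 'ylphcb'; at [11:15] match 'oss-', group 1 = 'oss'; at [17:21] match 'ylp-', group 1 = 'ylp'.
With a single group, `findall` returns only what that group captured — 3 items.

['ylphcb', 'oss', 'ylp']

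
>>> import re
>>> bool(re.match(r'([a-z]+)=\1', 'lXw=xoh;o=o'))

`re.match` only tries the pattern at the start of the string.
Here the string doesn't start with a match, so the call returns None, and `bool(None)` is False.

False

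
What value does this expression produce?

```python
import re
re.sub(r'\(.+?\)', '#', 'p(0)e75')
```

'p#e75'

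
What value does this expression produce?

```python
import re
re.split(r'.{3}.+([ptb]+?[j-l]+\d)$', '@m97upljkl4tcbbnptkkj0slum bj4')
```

With a capturing group present, the delimiter's captured portion is kept in the result list.

['', 'bj4', '']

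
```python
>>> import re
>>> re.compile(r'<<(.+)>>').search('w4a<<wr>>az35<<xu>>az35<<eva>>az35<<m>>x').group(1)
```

'wr>>az35<<xu>>az35<<eva>>az35<<m'

The match spans [3:39] → '<<wr>>az35<<xu>>az35<<eva>>az35<<m>>'.
Captured: group 1 = 'wr>>az35<<xu>>az35<<eva>>az35<<m'.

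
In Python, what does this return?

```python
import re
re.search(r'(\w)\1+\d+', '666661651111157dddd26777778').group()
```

'666661651111157'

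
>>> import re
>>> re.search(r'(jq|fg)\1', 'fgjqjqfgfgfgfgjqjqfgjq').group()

'jqjq'

`\1` is not a pattern — it's the concrete string captured by group 1, re-applied verbatim.
The match spans [2:6] → 'jqjq'.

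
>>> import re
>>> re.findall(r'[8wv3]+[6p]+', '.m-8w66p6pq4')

['8w66p6p']

With no groups in the pattern, `findall` gives back each whole match — 1 here.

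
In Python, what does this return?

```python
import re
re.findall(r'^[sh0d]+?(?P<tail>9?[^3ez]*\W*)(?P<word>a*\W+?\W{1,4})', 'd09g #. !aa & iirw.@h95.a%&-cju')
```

Pattern: anchored at the start of the string; then one or more of one of [sh0d] (lazy); then optionally a literal '9', then zero or more of any character except [3ez], then zero or more of a non-word character (captured as 'tail'); then zero or more of the literal 'a', then one or more of a non-word character (lazy), then 1 to 4 of a non-word character (captured as 'word').
Walking the string: at [0:28] match 'd09g #. !aa & iirw.@h95.a%&-', groups = ('09g #. !aa & iirw.@h95.a%', '&-').
With 2 capturing groups, `findall` returns a 2-tuple per match.

[('09g #. !aa & iirw.@h95.a%', '&-')]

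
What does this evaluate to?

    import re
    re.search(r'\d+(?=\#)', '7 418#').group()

'418'

The lookaround is zero-width — it requires the adjacent text to match without consuming it, so the asserted text isn't part of the match.
`search` walks the string left to right and returns the first match it finds.
The match spans [2:5] → '418'.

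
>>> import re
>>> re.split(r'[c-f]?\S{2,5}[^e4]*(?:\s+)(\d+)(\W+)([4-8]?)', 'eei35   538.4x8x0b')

`re.split` interleaves the captured-group text with the surrounding fragments.

['', '538', '.', '4', 'x8x0b']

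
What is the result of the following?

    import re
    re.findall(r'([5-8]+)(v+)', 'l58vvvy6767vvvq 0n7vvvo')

[('58', 'vvv'), ('6767', 'vvv'), ('7', 'vvv')]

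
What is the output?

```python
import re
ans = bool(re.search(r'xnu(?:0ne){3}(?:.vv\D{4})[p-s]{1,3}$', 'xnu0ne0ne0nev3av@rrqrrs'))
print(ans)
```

Pattern: the literal 'xnu', then the literal '0ne' repeated 3 times; then any character, then the literal 'vv', then exactly 4 of a non-digit (non-capturing group); then 1 to 3 of a character in [p-s]; then anchored at the end.
`re.search` scans for the first position where the pattern succeeds.
Here nothing in the string fits, so the call returns None, and `bool(None)` is False.

False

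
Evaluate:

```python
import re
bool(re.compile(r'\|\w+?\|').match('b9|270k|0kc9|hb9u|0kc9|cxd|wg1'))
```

With `match`, the pattern is implicitly anchored at the beginning.
Here the pattern fails at index 0, so the call returns None, and `bool(None)` is False.

False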